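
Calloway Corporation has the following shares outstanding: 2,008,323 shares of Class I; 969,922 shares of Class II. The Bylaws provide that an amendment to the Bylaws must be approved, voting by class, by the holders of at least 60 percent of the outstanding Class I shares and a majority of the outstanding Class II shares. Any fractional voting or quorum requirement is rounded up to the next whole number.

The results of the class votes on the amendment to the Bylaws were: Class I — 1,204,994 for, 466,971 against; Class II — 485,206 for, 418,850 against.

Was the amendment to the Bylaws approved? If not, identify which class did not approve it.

Class I: 3/5 of 2008323 = 1204993.80, rounded up to 1204994; 1,204,994 required, 1,204,994 in favor — approved.
Class II: a majority of 969922 is 484962; 484,962 required, 485,206 in favor — approved.

Approved — every class gave the required vote.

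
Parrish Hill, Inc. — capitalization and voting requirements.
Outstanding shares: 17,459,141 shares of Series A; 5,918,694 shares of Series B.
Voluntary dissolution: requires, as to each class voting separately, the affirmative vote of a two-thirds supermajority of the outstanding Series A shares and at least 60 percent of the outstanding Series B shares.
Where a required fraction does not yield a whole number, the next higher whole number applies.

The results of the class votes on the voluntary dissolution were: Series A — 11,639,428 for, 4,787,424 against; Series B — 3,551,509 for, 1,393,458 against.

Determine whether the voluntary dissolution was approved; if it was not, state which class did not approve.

Series A: 2/3 of 17459141 = 11639427.33, rounded up to 11639428; 11,639,428 required, 11,639,428 in favor — approved.
Series B: 3/5 of 5918694 = 3551216.40, rounded up to 3551217; 3,551,217 required, 3,551,509 in favor — approved.

Approved — every class gave the required vote.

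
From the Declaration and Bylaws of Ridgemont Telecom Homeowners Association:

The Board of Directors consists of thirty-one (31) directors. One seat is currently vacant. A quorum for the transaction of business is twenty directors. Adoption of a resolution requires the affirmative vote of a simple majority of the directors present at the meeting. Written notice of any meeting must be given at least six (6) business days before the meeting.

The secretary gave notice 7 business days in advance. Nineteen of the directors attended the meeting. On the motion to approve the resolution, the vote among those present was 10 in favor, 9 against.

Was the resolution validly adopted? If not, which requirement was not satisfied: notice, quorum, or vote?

Invalid — quorum requirement not satisfied.

Notice: 7 business days given; 6 required (7 ≥ 6). Satisfied.
Quorum: 19 present; quorum is 20. Not satisfied.
Vote: the resolution requires a majority of the directors present (19). A majority of 19 is 10, so 10 affirmative votes are needed; 10 voted in favor. Satisfied. (Moot — without a quorum no business can be validly transacted.)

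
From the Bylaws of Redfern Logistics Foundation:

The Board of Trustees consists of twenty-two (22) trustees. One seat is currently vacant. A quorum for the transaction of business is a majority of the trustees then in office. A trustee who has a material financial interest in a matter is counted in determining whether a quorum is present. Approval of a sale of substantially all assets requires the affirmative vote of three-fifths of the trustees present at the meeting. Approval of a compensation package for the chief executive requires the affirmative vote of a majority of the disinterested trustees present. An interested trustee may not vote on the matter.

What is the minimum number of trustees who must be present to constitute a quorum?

11

A majority of 21 is 11.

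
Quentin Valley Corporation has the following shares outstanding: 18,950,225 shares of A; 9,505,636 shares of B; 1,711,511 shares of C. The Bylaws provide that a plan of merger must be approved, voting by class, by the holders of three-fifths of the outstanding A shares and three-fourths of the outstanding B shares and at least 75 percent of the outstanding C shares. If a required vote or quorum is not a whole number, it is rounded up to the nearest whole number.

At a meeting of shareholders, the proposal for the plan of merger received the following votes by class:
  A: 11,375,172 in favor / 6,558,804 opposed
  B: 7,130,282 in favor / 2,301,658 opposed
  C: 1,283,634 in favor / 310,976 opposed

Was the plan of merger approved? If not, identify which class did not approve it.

Approved — every class gave the required vote.

A: 3/5 of 18950225 = 11370135; 11,370,135 required, 11,375,172 in favor — approved.
B: 3/4 of 9505636 = 7129227; 7,129,227 required, 7,130,282 in favor — approved.
C: 3/4 of 1711511 = 1283633.25, rounded up to 1283634; 1,283,634 required, 1,283,634 in favor — approved.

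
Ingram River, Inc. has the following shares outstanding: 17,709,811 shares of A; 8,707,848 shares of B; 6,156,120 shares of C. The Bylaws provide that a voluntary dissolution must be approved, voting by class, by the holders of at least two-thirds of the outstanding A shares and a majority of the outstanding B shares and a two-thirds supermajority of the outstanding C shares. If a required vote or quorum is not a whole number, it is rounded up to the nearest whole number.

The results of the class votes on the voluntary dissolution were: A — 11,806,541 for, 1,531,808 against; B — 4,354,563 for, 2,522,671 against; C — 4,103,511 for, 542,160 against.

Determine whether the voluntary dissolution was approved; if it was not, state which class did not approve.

Not approved — the C shares did not give the required vote.

A: 2/3 of 17709811 = 11806540.67, rounded up to 11806541; 11,806,541 required, 11,806,541 in favor — approved.
B: a majority of 8707848 is 4353925; 4,353,925 required, 4,354,563 in favor — approved.
C: 2/3 of 6156120 = 4104080; 4,104,080 required, 4,103,511 in favor — not approved.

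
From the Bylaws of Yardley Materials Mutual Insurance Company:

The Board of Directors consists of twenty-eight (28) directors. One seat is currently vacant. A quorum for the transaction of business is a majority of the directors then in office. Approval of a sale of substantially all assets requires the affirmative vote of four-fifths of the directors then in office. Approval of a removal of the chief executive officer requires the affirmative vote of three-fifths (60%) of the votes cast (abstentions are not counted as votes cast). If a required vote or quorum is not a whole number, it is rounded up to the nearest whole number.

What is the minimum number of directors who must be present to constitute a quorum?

14

A majority of 27 is 14.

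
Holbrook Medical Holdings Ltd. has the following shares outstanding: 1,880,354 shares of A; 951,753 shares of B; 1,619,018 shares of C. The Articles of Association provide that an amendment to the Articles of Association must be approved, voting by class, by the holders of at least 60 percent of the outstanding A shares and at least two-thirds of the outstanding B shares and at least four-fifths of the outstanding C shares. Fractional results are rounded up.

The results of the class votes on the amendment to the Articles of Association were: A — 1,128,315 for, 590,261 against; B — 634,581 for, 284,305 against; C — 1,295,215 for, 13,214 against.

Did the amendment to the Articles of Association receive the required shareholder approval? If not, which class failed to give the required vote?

A: 3/5 of 1880354 = 1128212.40, rounded up to 1128213; 1,128,213 required, 1,128,315 in favor — approved.
B: 2/3 of 951753 = 634502; 634,502 required, 634,581 in favor — approved.
C: 4/5 of 1619018 = 1295214.40, rounded up to 1295215; 1,295,215 required, 1,295,215 in favor — approved.

Approved — every class gave the required vote.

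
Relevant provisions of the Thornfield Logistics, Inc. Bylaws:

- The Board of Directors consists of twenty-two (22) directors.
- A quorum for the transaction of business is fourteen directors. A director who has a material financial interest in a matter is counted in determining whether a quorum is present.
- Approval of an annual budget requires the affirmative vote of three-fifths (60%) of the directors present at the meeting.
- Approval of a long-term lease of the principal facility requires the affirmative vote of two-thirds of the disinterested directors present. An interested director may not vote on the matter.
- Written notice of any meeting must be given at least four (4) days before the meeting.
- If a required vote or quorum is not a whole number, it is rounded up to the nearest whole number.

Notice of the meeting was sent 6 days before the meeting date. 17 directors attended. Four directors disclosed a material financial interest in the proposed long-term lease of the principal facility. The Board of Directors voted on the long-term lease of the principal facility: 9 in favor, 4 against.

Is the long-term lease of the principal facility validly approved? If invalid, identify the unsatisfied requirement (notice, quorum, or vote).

Notice: 6 days given; 4 required (6 ≥ 4). Satisfied.
Quorum: 17 present (interested directors count toward quorum); quorum is 14. Satisfied.
Vote: the long-term lease of the principal facility requires two-thirds of the disinterested directors present (17 − 4 = 13). 2/3 of 13 = 8.67, rounded up to 9, so 9 affirmative votes are needed; 9 voted in favor. Satisfied.

Valid — all requirements satisfied.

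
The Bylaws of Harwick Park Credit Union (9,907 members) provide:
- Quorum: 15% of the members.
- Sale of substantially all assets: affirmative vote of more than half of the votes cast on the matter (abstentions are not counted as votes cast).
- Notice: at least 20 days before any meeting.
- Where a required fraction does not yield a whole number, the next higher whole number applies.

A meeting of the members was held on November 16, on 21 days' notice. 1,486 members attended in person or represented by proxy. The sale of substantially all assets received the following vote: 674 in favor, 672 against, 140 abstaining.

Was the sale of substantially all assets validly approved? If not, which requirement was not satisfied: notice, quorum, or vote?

Notice: 21 days given; 20 required. Satisfied.
Quorum: 15% of 9,907 = 1,486.05, rounded up to 1,487; 1,486 present. Not satisfied.
Vote: requires a majority of the votes cast (1,486 − 140 abstaining = 1,346); a majority of 1346 is 674, so 674 needed; 674 in favor. Satisfied.

Invalid — quorum requirement not satisfied.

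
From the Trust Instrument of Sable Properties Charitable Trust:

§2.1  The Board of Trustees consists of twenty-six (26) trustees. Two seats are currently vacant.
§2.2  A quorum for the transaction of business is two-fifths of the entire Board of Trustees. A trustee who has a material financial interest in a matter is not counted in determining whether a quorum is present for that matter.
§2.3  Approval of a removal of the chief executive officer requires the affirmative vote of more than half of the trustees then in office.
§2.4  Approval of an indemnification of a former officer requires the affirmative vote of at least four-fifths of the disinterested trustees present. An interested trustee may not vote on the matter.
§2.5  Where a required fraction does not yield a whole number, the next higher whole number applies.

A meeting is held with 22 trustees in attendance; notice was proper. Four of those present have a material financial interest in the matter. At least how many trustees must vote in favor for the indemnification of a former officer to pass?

15

The indemnification of a former officer requires four-fifths of the disinterested trustees present (22 − 4 = 18).
4/5 of 18 = 14.40, rounded up to 15.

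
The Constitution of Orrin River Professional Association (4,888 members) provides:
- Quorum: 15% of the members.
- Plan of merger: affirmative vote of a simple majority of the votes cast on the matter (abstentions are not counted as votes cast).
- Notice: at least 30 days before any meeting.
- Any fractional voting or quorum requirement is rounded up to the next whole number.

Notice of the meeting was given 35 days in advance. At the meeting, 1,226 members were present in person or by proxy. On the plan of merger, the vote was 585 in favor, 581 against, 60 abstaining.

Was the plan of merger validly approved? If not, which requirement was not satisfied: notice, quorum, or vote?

Notice: 35 days given; 30 required. Satisfied.
Quorum: 15% of 4,888 = 733.20, rounded up to 734; 1,226 present. Satisfied.
Vote: requires a majority of the votes cast (1,226 − 60 abstaining = 1,166); a majority of 1166 is 584, so 584 needed; 585 in favor. Satisfied.

Valid — all requirements satisfied.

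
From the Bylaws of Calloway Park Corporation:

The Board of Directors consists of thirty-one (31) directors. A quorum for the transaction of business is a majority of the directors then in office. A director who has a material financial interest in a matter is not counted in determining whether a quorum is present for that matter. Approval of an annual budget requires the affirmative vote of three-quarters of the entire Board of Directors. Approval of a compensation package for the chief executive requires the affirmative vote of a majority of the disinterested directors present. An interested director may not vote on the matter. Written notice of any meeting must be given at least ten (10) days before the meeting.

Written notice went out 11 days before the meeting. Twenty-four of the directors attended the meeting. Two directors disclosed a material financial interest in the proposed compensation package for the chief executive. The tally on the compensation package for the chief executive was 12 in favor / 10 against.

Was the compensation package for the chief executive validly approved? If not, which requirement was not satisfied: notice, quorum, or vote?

Valid — all requirements satisfied.

Notice: 11 days given; 10 required (11 ≥ 10). Satisfied.
Quorum: 24 present, but the 2 interested directors do not count, leaving 22. Quorum is 16. Satisfied.
Vote: the compensation package for the chief executive requires a majority of the disinterested directors present (24 − 2 = 22). A majority of 22 is 12, so 12 affirmative votes are needed; 12 voted in favor. Satisfied.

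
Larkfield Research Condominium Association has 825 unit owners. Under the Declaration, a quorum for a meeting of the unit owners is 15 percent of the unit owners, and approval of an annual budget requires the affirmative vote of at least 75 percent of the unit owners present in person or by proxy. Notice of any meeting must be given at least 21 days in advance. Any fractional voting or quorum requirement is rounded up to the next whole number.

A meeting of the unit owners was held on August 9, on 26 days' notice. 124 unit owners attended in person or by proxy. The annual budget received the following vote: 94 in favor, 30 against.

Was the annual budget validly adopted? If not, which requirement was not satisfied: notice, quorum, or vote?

Valid — all requirements satisfied.

Notice: 26 days given; 21 required. Satisfied.
Quorum: 15% of 825 = 123.75, rounded up to 124; 124 present. Satisfied.
Vote: requires three-fourths of those present (124); 3/4 of 124 = 93, so 93 needed; 94 in favor. Satisfied.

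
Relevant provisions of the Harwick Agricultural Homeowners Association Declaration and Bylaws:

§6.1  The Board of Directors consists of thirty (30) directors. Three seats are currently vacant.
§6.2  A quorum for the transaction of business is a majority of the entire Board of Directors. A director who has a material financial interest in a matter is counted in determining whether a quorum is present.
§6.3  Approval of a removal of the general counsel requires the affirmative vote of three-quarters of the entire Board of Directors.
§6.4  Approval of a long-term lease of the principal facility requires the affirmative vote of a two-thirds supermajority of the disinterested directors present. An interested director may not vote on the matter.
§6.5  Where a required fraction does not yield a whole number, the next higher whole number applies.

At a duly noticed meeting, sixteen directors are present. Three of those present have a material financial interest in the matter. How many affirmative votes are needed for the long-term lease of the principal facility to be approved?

The long-term lease of the principal facility requires two-thirds of the disinterested directors present (16 − 3 = 13).
2/3 of 13 = 8.67, rounded up to 9.

9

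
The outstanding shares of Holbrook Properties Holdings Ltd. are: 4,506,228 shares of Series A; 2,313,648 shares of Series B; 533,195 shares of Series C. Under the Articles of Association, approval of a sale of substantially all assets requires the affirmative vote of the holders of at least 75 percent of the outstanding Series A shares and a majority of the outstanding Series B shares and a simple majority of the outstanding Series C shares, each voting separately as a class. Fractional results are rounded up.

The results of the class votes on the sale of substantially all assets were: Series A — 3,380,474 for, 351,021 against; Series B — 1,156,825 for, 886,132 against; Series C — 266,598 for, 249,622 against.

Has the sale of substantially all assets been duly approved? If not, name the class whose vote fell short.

Series A: 3/4 of 4506228 = 3379671; 3,379,671 required, 3,380,474 in favor — approved.
Series B: a majority of 2313648 is 1156825; 1,156,825 required, 1,156,825 in favor — approved.
Series C: a majority of 533195 is 266598; 266,598 required, 266,598 in favor — approved.

Approved — every class gave the required vote.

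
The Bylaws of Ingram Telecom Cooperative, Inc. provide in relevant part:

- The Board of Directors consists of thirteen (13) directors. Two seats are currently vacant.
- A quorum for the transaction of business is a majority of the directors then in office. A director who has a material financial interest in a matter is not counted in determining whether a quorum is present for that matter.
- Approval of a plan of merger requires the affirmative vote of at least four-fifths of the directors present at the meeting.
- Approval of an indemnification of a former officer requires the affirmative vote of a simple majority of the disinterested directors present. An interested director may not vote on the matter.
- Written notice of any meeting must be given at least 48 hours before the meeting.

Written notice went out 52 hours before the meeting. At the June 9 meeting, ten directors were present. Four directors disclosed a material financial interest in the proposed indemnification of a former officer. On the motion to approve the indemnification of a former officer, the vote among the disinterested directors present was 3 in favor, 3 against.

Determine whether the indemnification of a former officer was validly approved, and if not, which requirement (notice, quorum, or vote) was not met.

Notice: 52 hours given; 48 required (52 ≥ 48). Satisfied.
Quorum: 10 present, but the 4 interested directors do not count, leaving 6. Quorum is 6. Satisfied.
Vote: the indemnification of a former officer requires a majority of the disinterested directors present (10 − 4 = 6). A majority of 6 is 4, so 4 affirmative votes are needed; 3 voted in favor. Not satisfied.

Invalid — vote requirement not satisfied.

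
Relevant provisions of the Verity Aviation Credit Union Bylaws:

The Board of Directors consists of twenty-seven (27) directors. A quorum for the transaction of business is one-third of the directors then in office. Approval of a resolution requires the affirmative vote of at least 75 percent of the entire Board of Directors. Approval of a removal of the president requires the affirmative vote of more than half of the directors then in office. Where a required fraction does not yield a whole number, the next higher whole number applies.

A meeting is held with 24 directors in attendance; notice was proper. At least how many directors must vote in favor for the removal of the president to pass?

14

The removal of the president requires a majority of the directors then in office (27).
A majority of 27 is 14.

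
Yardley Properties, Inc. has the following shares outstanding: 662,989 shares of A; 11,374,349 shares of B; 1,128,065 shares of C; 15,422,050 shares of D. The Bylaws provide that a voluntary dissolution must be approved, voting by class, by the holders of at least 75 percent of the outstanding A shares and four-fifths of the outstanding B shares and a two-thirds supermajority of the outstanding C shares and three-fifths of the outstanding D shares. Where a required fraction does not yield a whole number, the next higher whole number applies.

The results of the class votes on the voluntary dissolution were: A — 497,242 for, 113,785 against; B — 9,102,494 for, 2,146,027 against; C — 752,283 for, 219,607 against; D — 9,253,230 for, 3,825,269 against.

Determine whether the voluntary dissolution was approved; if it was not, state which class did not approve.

A: 3/4 of 662989 = 497241.75, rounded up to 497242; 497,242 required, 497,242 in favor — approved.
B: 4/5 of 11374349 = 9099479.20, rounded up to 9099480; 9,099,480 required, 9,102,494 in favor — approved.
C: 2/3 of 1128065 = 752043.33, rounded up to 752044; 752,044 required, 752,283 in favor — approved.
D: 3/5 of 15422050 = 9253230; 9,253,230 required, 9,253,230 in favor — approved.

Approved — every class gave the required vote.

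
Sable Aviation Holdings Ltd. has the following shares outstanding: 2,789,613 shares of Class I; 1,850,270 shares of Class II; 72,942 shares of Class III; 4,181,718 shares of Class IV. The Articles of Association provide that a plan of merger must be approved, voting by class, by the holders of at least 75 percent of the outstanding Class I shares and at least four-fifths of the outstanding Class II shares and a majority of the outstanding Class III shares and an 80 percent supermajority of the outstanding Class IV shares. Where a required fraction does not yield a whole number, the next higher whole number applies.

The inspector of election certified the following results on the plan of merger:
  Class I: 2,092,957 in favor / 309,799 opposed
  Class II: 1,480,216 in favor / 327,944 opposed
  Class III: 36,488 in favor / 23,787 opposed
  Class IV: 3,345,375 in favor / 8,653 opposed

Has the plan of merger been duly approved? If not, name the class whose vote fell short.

Approved — every class gave the required vote.

Class I: 3/4 of 2789613 = 2092209.75, rounded up to 2092210; 2,092,210 required, 2,092,957 in favor — approved.
Class II: 4/5 of 1850270 = 1480216; 1,480,216 required, 1,480,216 in favor — approved.
Class III: a majority of 72942 is 36472; 36,472 required, 36,488 in favor — approved.
Class IV: 4/5 of 4181718 = 3345374.40, rounded up to 3345375; 3,345,375 required, 3,345,375 in favor — approved.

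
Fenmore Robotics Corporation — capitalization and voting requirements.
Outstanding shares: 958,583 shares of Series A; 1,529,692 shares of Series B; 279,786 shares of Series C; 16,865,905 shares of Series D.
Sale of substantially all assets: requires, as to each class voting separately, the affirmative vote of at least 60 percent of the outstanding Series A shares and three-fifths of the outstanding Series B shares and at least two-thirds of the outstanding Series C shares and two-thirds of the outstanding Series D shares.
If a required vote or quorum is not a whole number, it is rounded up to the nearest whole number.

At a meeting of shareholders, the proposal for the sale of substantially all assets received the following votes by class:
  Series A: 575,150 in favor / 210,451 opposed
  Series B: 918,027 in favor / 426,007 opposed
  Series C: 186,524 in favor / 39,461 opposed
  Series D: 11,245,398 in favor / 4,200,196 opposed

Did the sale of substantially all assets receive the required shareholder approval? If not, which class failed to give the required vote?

Approved — every class gave the required vote.

Series A: 3/5 of 958583 = 575149.80, rounded up to 575150; 575,150 required, 575,150 in favor — approved.
Series B: 3/5 of 1529692 = 917815.20, rounded up to 917816; 917,816 required, 918,027 in favor — approved.
Series C: 2/3 of 279786 = 186524; 186,524 required, 186,524 in favor — approved.
Series D: 2/3 of 16865905 = 11243936.67, rounded up to 11243937; 11,243,937 required, 11,245,398 in favor — approved.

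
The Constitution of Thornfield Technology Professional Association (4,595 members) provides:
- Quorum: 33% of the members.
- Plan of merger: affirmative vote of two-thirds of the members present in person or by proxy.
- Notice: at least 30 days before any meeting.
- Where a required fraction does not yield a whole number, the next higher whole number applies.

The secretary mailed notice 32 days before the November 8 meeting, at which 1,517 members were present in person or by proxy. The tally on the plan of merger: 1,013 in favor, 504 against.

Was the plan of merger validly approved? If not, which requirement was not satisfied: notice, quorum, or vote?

Valid — all requirements satisfied.

Notice: 32 days given; 30 required. Satisfied.
Quorum: 33% of 4,595 = 1,516.35, rounded up to 1,517; 1,517 present. Satisfied.
Vote: requires two-thirds of those present (1,517); 2/3 of 1517 = 1011.33, rounded up to 1012, so 1,012 needed; 1,013 in favor. Satisfied.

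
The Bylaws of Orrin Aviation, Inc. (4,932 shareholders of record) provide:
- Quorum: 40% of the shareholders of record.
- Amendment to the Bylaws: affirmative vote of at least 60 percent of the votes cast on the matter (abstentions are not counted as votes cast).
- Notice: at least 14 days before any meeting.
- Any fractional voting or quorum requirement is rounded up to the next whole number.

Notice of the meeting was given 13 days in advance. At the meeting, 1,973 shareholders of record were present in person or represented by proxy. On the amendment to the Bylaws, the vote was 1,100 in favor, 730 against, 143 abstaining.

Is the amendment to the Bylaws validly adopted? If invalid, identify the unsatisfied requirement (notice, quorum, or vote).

Invalid — notice requirement not satisfied.

Notice: 13 days given; 14 required. Not satisfied.
Quorum: 40% of 4,932 = 1,972.80, rounded up to 1,973; 1,973 present. Satisfied.
Vote: requires three-fifths of the votes cast (1,973 − 143 abstaining = 1,830); 3/5 of 1830 = 1098, so 1,098 needed; 1,100 in favor. Satisfied.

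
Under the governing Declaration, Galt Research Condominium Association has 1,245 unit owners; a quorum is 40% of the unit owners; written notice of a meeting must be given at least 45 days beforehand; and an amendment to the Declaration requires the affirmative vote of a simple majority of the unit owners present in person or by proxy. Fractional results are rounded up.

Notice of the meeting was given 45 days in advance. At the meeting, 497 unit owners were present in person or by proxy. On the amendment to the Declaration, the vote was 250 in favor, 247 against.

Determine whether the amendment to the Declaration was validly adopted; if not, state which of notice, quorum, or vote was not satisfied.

Notice: 45 days given; 45 required. Satisfied.
Quorum: 40% of 1,245 = 498; 497 present. Not satisfied.
Vote: requires a majority of those present (497); a majority of 497 is 249, so 249 needed; 250 in favor. Satisfied.

Invalid — quorum requirement not satisfied.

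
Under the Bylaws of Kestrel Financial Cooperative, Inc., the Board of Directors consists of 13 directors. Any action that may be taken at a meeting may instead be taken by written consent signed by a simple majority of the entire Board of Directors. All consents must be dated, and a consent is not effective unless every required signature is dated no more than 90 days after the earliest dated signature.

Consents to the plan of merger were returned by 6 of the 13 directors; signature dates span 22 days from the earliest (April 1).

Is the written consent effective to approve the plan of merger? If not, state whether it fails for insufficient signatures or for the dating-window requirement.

Signatures required: a simple majority of 13 — a majority of 13 is 7, so 7 needed; 6 signed. Insufficient.
Dating window: the latest signature is 22 days after the earliest; the limit is 90 days. Within the window.

Not effective — insufficient signatures.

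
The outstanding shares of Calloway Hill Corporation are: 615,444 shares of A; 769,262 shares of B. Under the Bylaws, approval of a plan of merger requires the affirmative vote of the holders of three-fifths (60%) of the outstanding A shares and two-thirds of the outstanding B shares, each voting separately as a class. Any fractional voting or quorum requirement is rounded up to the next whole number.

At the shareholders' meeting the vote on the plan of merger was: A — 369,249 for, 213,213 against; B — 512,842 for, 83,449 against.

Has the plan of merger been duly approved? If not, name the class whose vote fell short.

A: 3/5 of 615444 = 369266.40, rounded up to 369267; 369,267 required, 369,249 in favor — not approved.
B: 2/3 of 769262 = 512841.33, rounded up to 512842; 512,842 required, 512,842 in favor — approved.

Not approved — the A shares did not give the required vote.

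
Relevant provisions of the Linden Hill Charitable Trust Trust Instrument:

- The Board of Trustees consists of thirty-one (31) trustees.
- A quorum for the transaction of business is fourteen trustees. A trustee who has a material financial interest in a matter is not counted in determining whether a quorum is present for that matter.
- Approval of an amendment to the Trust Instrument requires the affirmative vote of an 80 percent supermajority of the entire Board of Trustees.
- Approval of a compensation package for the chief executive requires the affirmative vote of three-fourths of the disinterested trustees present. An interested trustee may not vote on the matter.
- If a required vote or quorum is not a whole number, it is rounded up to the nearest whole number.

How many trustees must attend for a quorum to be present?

14

The quorum is fixed at 14.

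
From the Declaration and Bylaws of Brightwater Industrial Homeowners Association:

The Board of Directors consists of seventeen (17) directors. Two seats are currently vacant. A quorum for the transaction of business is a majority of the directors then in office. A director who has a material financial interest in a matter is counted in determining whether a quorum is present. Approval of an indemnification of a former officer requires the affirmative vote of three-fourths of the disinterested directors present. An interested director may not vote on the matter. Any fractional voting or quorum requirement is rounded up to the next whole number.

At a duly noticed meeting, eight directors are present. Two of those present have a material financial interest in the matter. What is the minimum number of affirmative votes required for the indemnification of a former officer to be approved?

5

The indemnification of a former officer requires three-fourths of the disinterested directors present (8 − 2 = 6).
3/4 of 6 = 4.50, rounded up to 5.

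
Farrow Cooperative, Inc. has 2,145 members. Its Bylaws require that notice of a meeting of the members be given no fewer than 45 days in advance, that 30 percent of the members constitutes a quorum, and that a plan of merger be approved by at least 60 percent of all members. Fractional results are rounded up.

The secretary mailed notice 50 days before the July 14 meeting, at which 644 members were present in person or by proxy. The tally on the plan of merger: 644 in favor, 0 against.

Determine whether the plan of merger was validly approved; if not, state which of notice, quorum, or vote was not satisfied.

Notice: 50 days given; 45 required. Satisfied.
Quorum: 30% of 2,145 = 643.50, rounded up to 644; 644 present. Satisfied.
Vote: requires three-fifths of all members (2,145); 3/5 of 2145 = 1287, so 1,287 needed; 644 in favor. Not satisfied.

Invalid — vote requirement not satisfied.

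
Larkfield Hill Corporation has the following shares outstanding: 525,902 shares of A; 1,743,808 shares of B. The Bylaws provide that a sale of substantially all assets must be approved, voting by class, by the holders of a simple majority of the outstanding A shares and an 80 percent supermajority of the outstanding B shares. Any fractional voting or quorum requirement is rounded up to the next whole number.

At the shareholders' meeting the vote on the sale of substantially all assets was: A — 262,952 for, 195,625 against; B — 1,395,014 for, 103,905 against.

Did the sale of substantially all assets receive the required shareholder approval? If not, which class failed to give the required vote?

A: a majority of 525902 is 262952; 262,952 required, 262,952 in favor — approved.
B: 4/5 of 1743808 = 1395046.40, rounded up to 1395047; 1,395,047 required, 1,395,014 in favor — not approved.

Not approved — the B shares did not give the required vote.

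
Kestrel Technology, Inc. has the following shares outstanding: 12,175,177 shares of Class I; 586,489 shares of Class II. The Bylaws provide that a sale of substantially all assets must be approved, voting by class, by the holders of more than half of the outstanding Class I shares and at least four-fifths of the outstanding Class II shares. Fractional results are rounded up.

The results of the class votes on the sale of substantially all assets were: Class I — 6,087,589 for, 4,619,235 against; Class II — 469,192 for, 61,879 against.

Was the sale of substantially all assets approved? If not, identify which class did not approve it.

Class I: a majority of 12175177 is 6087589; 6,087,589 required, 6,087,589 in favor — approved.
Class II: 4/5 of 586489 = 469191.20, rounded up to 469192; 469,192 required, 469,192 in favor — approved.

Approved — every class gave the required vote.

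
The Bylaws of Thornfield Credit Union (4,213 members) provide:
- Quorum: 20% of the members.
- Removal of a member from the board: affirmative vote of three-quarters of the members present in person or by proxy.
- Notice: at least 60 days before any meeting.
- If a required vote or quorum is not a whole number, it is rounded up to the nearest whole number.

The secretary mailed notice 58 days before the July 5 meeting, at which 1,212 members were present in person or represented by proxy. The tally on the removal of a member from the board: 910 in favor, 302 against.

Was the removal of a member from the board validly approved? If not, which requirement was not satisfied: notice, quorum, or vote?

Notice: 58 days given; 60 required. Not satisfied.
Quorum: 20% of 4,213 = 842.60, rounded up to 843; 1,212 present. Satisfied.
Vote: requires three-fourths of those present (1,212); 3/4 of 1212 = 909, so 909 needed; 910 in favor. Satisfied.

Invalid — notice requirement not satisfied.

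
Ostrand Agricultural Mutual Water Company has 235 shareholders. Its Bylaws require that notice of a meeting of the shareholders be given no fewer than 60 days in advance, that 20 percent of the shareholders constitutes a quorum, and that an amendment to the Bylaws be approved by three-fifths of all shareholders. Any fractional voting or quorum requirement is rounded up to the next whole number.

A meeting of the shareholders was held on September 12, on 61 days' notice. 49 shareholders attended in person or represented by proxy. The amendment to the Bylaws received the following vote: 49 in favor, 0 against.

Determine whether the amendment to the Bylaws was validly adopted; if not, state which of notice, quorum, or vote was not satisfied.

Invalid — vote requirement not satisfied.

Notice: 61 days given; 60 required. Satisfied.
Quorum: 20% of 235 = 47; 49 present. Satisfied.
Vote: requires three-fifths of all shareholders (235); 3/5 of 235 = 141, so 141 needed; 49 in favor. Not satisfied.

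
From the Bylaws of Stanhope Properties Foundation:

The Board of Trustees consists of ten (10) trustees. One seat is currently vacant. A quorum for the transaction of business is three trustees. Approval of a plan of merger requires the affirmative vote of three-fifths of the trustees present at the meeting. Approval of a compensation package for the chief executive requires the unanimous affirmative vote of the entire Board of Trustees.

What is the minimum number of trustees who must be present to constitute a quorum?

3

The quorum is fixed at 3.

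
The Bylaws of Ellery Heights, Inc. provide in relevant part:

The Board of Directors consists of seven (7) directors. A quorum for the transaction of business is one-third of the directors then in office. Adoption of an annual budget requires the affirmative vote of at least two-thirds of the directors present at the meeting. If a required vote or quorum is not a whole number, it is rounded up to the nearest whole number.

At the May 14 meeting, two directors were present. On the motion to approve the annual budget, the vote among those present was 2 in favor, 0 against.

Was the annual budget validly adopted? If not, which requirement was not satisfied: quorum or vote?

Invalid — quorum requirement not satisfied.

Quorum: 2 present; quorum is 3. Not satisfied.
Vote: the annual budget requires two-thirds of the directors present (2). 2/3 of 2 = 1.33, rounded up to 2, so 2 affirmative votes are needed; 2 voted in favor. Satisfied. (Moot — without a quorum no business can be validly transacted.)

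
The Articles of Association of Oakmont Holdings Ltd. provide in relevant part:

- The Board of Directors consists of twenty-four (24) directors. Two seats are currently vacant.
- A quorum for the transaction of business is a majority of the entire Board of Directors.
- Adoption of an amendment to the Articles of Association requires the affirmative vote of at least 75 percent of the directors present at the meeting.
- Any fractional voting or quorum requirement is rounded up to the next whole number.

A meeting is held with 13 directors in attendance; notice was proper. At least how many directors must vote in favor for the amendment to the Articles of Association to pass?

The amendment to the Articles of Association requires three-fourths of the directors present (13).
3/4 of 13 = 9.75, rounded up to 10.

10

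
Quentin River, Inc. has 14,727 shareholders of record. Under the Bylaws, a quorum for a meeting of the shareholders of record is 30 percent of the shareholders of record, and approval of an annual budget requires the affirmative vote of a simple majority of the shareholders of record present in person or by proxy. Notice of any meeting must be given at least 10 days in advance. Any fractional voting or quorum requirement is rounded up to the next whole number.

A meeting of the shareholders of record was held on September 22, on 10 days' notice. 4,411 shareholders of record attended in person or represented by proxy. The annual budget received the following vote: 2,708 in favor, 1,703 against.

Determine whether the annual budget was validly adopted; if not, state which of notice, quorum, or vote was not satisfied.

Invalid — quorum requirement not satisfied.

Notice: 10 days given; 10 required. Satisfied.
Quorum: 30% of 14,727 = 4,418.10, rounded up to 4,419; 4,411 present. Not satisfied.
Vote: requires a majority of those present (4,411); a majority of 4411 is 2206, so 2,206 needed; 2,708 in favor. Satisfied.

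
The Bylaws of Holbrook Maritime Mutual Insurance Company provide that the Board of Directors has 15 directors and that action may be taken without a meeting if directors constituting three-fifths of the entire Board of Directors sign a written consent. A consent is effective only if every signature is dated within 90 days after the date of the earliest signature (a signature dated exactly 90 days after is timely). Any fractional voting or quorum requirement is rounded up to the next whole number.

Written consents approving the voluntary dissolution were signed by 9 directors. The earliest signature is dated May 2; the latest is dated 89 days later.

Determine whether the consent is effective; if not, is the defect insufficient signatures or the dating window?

Signatures required: three-fifths of 15 — 3/5 of 15 = 9, so 9 needed; 9 signed. Sufficient.
Dating window: the latest signature is 89 days after the earliest; the limit is 90 days. Within the window.

Effective — both the signature and dating-window requirements are satisfied.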